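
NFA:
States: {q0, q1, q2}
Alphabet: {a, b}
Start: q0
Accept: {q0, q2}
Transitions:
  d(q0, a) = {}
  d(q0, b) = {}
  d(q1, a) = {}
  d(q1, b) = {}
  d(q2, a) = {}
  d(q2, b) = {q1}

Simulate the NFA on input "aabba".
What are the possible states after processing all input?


Start: {q0}
  --a--> {}
  --a--> {}
  --b--> {}
  --b--> {}
  --a--> {}

{} (empty set, no valid transitions)


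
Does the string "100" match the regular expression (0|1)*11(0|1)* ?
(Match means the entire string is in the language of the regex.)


|string| = 3; first = '1'; last = '0'

No, "100" does not match (0|1)*11(0|1)*


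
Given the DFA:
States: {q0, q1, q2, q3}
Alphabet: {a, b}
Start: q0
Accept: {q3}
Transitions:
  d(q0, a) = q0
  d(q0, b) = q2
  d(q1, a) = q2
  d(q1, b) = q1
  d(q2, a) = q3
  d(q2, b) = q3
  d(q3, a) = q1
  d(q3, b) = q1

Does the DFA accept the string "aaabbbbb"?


Trace: q0 -> q0 -> q0 -> q0 -> q2 -> q3 -> q1 -> q1 -> q1
Final state: q1
Accept states: {q3}

No, rejected (final state q1 is not an accept state)


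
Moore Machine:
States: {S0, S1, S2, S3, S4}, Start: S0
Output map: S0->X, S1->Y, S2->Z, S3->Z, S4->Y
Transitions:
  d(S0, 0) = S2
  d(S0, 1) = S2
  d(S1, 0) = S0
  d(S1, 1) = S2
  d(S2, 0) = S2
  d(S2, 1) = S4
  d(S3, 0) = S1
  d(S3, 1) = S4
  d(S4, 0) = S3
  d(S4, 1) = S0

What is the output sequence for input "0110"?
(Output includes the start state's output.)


Start: S0 (output X)
  --0--> S2 (output Z)
  --1--> S4 (output Y)
  --1--> S0 (output X)
  --0--> S2 (output Z)

"XZYXZ"


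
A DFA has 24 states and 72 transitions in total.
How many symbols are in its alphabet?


Each state has exactly one transition per symbol.
|alphabet| = transitions / states = 72 / 24 = 3

3


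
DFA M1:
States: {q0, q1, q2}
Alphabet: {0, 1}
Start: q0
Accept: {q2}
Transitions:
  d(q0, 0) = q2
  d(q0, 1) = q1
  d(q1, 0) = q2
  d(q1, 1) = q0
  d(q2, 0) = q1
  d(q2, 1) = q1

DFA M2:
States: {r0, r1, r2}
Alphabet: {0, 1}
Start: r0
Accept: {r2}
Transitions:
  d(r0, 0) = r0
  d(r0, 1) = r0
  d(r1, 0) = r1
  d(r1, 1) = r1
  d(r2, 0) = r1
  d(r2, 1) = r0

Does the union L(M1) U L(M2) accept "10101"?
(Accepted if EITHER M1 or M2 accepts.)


M1: final=q1 accepted=False
M2: final=r0 accepted=False

No, union rejects (neither accepts)


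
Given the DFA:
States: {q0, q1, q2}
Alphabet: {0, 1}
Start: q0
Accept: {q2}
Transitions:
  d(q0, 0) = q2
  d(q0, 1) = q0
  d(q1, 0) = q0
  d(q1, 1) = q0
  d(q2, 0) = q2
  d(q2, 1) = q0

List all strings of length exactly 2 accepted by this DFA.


All strings of length 2: 4 total
Accepted: 2

"00", "10"


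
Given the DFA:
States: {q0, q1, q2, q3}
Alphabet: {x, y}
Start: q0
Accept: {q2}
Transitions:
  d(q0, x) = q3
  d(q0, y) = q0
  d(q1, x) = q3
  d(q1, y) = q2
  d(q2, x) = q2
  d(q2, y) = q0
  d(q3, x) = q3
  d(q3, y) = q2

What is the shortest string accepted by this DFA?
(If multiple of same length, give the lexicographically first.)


BFS by string length (lex-first path to each state shown):
  len 0: q0<-""
  len 1: q0<-"y", q3<-"x"
  len 2: q0<-"yy", q2<-"xy", q3<-"xx"
Found accept state at length 2.

"xy"


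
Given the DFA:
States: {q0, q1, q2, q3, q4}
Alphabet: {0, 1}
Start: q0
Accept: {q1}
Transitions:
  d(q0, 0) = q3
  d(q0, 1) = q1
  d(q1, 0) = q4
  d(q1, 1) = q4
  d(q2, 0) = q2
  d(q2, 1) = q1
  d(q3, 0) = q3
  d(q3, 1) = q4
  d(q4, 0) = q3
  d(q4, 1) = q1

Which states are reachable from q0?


BFS from q0:
  layer 0: {q0}
  layer 1: {q1, q3}
  layer 2: {q4}

{q0, q1, q3, q4}


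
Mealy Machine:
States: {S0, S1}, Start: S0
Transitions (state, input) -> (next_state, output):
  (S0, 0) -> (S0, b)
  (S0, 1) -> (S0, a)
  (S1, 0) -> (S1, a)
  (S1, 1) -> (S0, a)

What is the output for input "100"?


Step-by-step:
  (S0, 1) -> (S0, a)
  (S0, 0) -> (S0, b)
  (S0, 0) -> (S0, b)

"abb"


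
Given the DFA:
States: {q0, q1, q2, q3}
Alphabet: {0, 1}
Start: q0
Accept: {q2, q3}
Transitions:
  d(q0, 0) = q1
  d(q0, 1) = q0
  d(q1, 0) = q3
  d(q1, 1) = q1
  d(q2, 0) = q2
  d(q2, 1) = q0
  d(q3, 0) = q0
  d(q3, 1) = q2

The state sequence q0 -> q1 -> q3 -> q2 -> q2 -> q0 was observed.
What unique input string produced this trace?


Trace back each transition to find the symbol:
  q0 --[0]--> q1
  q1 --[0]--> q3
  q3 --[1]--> q2
  q2 --[0]--> q2
  q2 --[1]--> q0

"00101"


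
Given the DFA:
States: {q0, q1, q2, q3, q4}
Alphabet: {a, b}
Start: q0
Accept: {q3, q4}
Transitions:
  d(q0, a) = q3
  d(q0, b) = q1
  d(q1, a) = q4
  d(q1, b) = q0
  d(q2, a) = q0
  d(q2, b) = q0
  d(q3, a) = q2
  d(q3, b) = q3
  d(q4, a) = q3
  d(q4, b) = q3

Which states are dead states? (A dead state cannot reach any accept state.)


Forward reachability from each state:
  q0 -> reaches accept state q3 (live)
  q1 -> reaches accept state q3 (live)
  q2 -> reaches accept state q3 (live)
  q3 -> reaches accept state q3 (live)
  q4 -> reaches accept state q3 (live)

None (all states can reach an accept state)


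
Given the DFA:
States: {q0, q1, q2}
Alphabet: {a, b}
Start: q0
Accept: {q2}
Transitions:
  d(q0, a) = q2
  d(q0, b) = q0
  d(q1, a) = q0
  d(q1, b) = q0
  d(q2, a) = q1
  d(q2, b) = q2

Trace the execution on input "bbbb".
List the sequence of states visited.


Input: bbbb
d(q0, b) = q0
d(q0, b) = q0
d(q0, b) = q0
d(q0, b) = q0


q0 -> q0 -> q0 -> q0 -> q0


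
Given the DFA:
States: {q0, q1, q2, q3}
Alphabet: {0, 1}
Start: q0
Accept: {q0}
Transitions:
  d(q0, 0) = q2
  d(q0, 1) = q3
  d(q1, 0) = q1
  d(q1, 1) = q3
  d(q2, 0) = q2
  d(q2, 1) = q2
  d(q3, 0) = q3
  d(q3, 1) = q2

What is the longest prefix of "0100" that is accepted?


Run the DFA, marking each prefix where the state is accepting:
  "" -> q0 [accept]
  "0" -> q2 [reject]
  "01" -> q2 [reject]
  "010" -> q2 [reject]
  "0100" -> q2 [reject]

""


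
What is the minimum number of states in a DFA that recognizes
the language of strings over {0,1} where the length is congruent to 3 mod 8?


States track (length) mod 8.
Need 8 states: one per remainder 0..7; accept = remainder 3.

8


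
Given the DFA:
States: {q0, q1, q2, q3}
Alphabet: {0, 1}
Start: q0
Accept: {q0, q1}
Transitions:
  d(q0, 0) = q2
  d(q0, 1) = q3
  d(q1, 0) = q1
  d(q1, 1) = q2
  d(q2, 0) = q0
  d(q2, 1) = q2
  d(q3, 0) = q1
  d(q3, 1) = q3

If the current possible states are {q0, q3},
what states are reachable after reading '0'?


Apply transition on '0' from each current state:
  d(q0, 0) = q2
  d(q3, 0) = q1

{q1, q2}


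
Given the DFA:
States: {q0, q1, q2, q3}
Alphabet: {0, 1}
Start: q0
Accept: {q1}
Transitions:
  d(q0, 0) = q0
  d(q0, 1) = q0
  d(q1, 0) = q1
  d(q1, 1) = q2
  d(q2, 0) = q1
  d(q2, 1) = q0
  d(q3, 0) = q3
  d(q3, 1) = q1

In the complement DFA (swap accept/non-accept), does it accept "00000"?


Trace: q0 -> q0 -> q0 -> q0 -> q0 -> q0
Final: q0
Original accept: {q1}
Complement: q0 is not in original accept

Yes, complement accepts (original rejects)


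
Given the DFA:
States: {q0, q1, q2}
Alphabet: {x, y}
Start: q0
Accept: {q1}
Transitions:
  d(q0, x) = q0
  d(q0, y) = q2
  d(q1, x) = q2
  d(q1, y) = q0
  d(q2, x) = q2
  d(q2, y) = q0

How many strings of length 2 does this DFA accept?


Enumerating all length-2 strings:
  "xx" -> q0 [reject]
  "xy" -> q2 [reject]
  "yx" -> q2 [reject]
  "yy" -> q0 [reject]

0 out of 4


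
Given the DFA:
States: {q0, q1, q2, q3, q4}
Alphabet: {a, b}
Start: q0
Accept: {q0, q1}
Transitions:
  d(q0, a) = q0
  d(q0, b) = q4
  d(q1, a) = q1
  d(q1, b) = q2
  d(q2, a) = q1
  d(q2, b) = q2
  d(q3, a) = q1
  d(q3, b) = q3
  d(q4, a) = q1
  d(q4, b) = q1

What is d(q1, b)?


Looking up transition d(q1, b)

q2


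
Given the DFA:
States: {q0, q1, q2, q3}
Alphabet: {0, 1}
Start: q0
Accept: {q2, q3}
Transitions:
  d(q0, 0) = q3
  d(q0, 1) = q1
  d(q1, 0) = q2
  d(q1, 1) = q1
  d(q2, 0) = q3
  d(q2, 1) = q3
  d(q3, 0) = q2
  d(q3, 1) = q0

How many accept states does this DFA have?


Accept states listed: {q2, q3}
Counting: q2(1) q3(2)

2


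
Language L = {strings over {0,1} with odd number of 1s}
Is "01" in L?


count('1') = 1; 1 mod 2 = 1

Yes, "01" is in L


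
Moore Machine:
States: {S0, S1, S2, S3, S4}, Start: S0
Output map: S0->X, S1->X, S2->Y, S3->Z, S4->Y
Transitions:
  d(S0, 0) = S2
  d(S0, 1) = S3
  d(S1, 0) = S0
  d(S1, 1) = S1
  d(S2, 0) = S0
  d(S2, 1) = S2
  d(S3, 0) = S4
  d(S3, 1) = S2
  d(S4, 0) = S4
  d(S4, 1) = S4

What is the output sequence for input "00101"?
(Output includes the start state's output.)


Start: S0 (output X)
  --0--> S2 (output Y)
  --0--> S0 (output X)
  --1--> S3 (output Z)
  --0--> S4 (output Y)
  --1--> S4 (output Y)

"XYXZYY"


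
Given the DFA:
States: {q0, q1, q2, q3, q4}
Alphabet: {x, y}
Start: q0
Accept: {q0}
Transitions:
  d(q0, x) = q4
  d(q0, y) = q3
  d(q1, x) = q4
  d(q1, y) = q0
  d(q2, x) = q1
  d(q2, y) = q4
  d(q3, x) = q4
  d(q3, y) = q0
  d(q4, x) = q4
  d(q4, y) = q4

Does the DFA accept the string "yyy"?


Trace: q0 -> q3 -> q0 -> q3
Final state: q3
Accept states: {q0}

No, rejected (final state q3 is not an accept state)


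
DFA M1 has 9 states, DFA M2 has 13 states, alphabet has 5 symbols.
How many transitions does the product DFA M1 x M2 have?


Product DFA has 9 * 13 = 117 states.
Each has 5 transitions: 117 * 5 = 585

585


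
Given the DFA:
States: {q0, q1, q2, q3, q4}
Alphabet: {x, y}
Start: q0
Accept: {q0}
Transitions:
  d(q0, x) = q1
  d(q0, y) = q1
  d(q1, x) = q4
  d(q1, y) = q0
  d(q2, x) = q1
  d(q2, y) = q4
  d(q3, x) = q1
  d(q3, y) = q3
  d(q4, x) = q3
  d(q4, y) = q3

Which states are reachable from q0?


BFS from q0:
  layer 0: {q0}
  layer 1: {q1}
  layer 2: {q4}
  layer 3: {q3}

{q0, q1, q3, q4}


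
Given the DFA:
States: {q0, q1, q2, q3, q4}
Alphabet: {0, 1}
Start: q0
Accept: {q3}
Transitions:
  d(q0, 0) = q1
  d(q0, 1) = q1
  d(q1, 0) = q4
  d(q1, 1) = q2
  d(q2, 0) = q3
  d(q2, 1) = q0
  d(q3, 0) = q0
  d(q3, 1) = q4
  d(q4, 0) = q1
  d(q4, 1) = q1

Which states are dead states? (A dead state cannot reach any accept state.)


Forward reachability from each state:
  q0 -> reaches accept state q3 (live)
  q1 -> reaches accept state q3 (live)
  q2 -> reaches accept state q3 (live)
  q3 -> reaches accept state q3 (live)
  q4 -> reaches accept state q3 (live)

None (all states can reach an accept state)


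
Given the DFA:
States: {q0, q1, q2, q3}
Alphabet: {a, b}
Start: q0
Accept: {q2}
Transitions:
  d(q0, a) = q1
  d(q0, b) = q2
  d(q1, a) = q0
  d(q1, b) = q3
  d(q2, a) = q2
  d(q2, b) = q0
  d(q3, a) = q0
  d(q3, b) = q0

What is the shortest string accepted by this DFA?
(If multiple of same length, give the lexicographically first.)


BFS by string length (lex-first path to each state shown):
  len 0: q0<-""
  len 1: q1<-"a", q2<-"b"
Found accept state at length 1.

"b"


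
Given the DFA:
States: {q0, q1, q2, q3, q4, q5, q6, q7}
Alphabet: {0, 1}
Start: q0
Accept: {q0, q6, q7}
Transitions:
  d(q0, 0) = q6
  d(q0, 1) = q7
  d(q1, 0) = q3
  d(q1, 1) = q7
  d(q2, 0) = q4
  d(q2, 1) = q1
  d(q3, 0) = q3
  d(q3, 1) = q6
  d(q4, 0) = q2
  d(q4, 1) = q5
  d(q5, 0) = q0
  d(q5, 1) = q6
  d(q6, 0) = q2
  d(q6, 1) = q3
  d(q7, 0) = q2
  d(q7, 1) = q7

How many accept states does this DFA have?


Accept states listed: {q0, q6, q7}
Counting: q0(1) q6(2) q7(3)

3


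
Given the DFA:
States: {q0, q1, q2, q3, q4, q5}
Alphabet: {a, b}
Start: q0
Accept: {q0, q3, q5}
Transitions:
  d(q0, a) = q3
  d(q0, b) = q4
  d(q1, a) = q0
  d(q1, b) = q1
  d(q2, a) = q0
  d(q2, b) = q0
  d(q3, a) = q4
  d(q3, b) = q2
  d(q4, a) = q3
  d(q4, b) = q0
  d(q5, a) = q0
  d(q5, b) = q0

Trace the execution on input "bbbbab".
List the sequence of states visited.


Input: bbbbab
d(q0, b) = q4
d(q4, b) = q0
d(q0, b) = q4
d(q4, b) = q0
d(q0, a) = q3
d(q3, b) = q2


q0 -> q4 -> q0 -> q4 -> q0 -> q3 -> q2


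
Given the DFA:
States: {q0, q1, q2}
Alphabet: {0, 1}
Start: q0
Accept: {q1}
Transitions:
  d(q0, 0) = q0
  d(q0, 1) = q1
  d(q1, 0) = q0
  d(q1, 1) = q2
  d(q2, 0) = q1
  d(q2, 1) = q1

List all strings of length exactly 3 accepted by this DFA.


All strings of length 3: 8 total
Accepted: 4

"001", "101", "110", "111"


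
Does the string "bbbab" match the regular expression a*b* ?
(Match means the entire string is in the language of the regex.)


|string| = 5; first = 'b'; last = 'b'

No, "bbbab" does not match a*b*


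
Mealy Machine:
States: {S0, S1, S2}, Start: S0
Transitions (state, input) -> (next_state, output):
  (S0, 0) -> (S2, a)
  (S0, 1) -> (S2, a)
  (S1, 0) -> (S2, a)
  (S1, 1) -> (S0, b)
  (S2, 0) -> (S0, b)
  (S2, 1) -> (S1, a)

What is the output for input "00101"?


Step-by-step:
  (S0, 0) -> (S2, a)
  (S2, 0) -> (S0, b)
  (S0, 1) -> (S2, a)
  (S2, 0) -> (S0, b)
  (S0, 1) -> (S2, a)

"ababa"


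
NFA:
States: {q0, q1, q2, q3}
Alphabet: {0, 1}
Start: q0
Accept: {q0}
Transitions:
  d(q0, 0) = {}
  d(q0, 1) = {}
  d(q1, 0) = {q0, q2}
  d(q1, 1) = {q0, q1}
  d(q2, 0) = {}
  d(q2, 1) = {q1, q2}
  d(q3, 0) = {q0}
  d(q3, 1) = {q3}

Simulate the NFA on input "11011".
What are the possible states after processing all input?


Start: {q0}
  --1--> {}
  --1--> {}
  --0--> {}
  --1--> {}
  --1--> {}

{} (empty set, no valid transitions)


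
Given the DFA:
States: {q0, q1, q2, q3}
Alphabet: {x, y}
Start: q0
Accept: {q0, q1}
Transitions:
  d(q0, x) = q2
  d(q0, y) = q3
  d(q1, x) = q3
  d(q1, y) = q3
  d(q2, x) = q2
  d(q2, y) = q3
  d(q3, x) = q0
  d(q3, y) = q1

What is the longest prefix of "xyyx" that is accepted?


Run the DFA, marking each prefix where the state is accepting:
  "" -> q0 [accept]
  "x" -> q2 [reject]
  "xy" -> q3 [reject]
  "xyy" -> q1 [accept]
  "xyyx" -> q3 [reject]

"xyy"


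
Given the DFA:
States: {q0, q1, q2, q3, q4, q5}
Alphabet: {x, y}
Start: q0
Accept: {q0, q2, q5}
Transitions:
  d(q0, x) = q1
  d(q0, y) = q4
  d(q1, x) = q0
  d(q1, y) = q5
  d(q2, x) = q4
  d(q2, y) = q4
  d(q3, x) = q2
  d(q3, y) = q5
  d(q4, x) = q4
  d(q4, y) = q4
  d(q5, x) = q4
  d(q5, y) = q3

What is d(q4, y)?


Looking up transition d(q4, y)

q4


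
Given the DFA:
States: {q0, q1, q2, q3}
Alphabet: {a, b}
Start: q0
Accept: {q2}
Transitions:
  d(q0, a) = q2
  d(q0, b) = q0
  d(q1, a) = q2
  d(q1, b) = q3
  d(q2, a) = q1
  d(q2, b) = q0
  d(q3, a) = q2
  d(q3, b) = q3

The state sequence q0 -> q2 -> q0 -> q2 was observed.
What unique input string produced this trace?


Trace back each transition to find the symbol:
  q0 --[a]--> q2
  q2 --[b]--> q0
  q0 --[a]--> q2

"aba"


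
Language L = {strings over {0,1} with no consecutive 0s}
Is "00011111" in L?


'00' occurs at index 0

No, "00011111" is not in L


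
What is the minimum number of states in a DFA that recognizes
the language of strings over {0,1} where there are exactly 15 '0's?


States: count = 0, 1, ..., 15 (that's 16 states), plus a dead state for count > 15.
Total: 16 + 1 = 17. Accept = count-15 state.

17


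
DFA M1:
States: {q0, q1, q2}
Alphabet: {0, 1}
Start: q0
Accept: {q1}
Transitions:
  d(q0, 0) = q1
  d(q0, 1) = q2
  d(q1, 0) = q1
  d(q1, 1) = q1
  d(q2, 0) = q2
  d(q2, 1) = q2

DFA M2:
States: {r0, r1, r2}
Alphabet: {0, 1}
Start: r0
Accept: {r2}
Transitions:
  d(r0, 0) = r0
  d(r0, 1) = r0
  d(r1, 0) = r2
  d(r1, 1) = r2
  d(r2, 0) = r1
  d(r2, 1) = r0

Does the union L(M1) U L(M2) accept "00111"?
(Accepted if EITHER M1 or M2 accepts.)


M1: final=q1 accepted=True
M2: final=r0 accepted=False

Yes, union accepts


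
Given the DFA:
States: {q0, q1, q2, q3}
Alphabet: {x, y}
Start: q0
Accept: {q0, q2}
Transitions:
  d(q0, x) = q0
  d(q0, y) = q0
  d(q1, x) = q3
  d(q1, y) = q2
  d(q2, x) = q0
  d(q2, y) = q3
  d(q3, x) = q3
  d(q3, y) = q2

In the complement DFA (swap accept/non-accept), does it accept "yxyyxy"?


Trace: q0 -> q0 -> q0 -> q0 -> q0 -> q0 -> q0
Final: q0
Original accept: {q0, q2}
Complement: q0 is in original accept

No, complement rejects (original accepts)


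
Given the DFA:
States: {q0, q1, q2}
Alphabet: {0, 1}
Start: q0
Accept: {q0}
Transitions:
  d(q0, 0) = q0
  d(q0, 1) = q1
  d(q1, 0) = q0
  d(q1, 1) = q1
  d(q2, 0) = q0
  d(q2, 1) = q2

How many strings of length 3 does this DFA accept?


Enumerating all length-3 strings:
  "000" -> q0 [accept]
  "001" -> q1 [reject]
  "010" -> q0 [accept]
  "011" -> q1 [reject]
  "100" -> q0 [accept]
  "101" -> q1 [reject]
  "110" -> q0 [accept]
  "111" -> q1 [reject]

4 out of 8


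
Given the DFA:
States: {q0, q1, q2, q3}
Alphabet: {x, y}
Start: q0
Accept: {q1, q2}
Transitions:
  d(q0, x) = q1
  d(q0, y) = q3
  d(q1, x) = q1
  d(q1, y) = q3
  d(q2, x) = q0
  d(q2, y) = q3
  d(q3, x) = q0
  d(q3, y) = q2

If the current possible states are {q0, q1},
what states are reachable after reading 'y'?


Apply transition on 'y' from each current state:
  d(q0, y) = q3
  d(q1, y) = q3

{q3}


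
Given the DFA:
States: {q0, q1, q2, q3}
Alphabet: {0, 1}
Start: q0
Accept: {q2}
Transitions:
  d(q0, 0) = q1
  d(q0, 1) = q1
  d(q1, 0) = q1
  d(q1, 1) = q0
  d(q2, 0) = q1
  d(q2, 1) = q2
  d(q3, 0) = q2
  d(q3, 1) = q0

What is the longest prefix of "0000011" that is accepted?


Run the DFA, marking each prefix where the state is accepting:
  "" -> q0 [reject]
  "0" -> q1 [reject]
  "00" -> q1 [reject]
  "000" -> q1 [reject]
  "0000" -> q1 [reject]
  "00000" -> q1 [reject]
  "000001" -> q0 [reject]
  "0000011" -> q1 [reject]

No prefix is accepted


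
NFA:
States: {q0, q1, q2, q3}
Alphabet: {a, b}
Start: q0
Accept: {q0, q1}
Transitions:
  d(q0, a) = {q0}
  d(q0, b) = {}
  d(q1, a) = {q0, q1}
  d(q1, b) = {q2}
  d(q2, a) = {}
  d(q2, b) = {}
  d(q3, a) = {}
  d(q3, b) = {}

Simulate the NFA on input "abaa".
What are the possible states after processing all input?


Start: {q0}
  --a--> {q0}
  --b--> {}
  --a--> {}
  --a--> {}

{} (empty set, no valid transitions)


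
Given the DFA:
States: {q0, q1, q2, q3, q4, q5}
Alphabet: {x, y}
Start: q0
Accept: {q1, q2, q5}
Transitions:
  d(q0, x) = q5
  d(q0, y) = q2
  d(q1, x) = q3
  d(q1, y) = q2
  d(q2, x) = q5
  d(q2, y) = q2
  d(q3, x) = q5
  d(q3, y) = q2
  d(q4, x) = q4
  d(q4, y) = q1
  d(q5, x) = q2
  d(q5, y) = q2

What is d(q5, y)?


Looking up transition d(q5, y)

q2


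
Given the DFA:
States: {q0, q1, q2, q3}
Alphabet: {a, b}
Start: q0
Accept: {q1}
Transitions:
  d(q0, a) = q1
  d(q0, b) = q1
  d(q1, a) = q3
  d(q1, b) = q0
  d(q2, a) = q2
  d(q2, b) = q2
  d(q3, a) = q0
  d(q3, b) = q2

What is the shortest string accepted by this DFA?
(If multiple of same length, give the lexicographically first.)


BFS by string length (lex-first path to each state shown):
  len 0: q0<-""
  len 1: q1<-"a"
Found accept state at length 1.

"a"


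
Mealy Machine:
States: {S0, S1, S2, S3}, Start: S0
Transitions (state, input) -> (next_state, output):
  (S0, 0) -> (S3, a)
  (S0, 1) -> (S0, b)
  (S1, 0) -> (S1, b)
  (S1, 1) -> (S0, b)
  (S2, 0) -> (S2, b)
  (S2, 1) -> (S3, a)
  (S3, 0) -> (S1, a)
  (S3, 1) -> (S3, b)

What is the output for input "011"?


Step-by-step:
  (S0, 0) -> (S3, a)
  (S3, 1) -> (S3, b)
  (S3, 1) -> (S3, b)

"abb"


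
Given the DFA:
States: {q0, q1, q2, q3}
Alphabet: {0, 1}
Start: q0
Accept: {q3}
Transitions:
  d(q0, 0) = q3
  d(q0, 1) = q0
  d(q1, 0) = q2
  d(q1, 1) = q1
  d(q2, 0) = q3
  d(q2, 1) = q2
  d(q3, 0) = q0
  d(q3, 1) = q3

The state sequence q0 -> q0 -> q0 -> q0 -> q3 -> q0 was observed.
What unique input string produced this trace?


Trace back each transition to find the symbol:
  q0 --[1]--> q0
  q0 --[1]--> q0
  q0 --[1]--> q0
  q0 --[0]--> q3
  q3 --[0]--> q0

"11100"


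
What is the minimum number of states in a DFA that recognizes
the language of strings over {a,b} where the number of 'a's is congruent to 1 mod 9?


States track (count of 'a') mod 9.
Need 9 states: one per remainder 0..8; accept = remainder 1.

9


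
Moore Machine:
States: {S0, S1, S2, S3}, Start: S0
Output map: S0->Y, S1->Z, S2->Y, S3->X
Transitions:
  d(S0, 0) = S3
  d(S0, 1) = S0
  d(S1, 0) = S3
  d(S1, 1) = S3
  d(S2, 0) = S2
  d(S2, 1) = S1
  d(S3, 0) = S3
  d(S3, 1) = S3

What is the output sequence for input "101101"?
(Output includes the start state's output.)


Start: S0 (output Y)
  --1--> S0 (output Y)
  --0--> S3 (output X)
  --1--> S3 (output X)
  --1--> S3 (output X)
  --0--> S3 (output X)
  --1--> S3 (output X)

"YYXXXXX"


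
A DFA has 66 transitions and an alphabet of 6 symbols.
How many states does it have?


Each state has exactly one transition per symbol.
states = transitions / |alphabet| = 66 / 6 = 11

11


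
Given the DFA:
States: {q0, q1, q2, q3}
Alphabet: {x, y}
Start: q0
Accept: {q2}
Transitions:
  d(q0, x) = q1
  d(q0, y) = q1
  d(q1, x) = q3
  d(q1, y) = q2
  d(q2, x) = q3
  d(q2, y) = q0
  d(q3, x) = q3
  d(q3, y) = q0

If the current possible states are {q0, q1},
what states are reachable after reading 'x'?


Apply transition on 'x' from each current state:
  d(q0, x) = q1
  d(q1, x) = q3

{q1, q3}


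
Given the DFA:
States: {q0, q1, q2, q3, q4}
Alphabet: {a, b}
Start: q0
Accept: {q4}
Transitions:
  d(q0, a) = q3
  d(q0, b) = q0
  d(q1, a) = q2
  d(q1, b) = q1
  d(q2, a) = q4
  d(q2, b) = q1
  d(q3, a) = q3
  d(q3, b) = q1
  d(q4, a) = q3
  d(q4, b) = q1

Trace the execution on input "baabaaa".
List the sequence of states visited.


Input: baabaaa
d(q0, b) = q0
d(q0, a) = q3
d(q3, a) = q3
d(q3, b) = q1
d(q1, a) = q2
d(q2, a) = q4
d(q4, a) = q3


q0 -> q0 -> q3 -> q3 -> q1 -> q2 -> q4 -> q3


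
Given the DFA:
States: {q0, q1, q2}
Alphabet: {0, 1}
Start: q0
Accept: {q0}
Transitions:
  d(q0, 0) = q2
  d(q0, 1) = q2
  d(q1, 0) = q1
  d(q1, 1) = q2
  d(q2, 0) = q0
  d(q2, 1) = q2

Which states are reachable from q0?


BFS from q0:
  layer 0: {q0}
  layer 1: {q2}

{q0, q2}


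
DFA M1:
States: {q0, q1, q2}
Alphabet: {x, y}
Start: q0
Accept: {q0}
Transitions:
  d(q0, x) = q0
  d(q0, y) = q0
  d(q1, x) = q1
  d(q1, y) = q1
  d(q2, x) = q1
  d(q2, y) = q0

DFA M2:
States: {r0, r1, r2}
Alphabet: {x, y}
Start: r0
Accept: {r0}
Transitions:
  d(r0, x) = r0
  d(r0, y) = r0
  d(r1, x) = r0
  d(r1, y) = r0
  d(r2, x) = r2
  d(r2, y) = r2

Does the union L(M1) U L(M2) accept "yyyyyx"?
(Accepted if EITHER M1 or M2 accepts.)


M1: final=q0 accepted=True
M2: final=r0 accepted=True

Yes, union accepts


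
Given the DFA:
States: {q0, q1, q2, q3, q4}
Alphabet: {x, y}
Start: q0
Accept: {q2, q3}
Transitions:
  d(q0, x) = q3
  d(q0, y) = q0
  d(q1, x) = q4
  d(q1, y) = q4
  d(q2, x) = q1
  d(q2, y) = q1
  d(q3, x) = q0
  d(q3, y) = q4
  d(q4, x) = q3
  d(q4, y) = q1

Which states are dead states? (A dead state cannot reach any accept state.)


Forward reachability from each state:
  q0 -> reaches accept state q3 (live)
  q1 -> reaches accept state q3 (live)
  q2 -> reaches accept state q2 (live)
  q3 -> reaches accept state q3 (live)
  q4 -> reaches accept state q3 (live)

None (all states can reach an accept state)


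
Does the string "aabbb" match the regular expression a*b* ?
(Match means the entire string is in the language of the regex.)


|string| = 5; first = 'a'; last = 'b'

Yes, "aabbb" matches a*b*


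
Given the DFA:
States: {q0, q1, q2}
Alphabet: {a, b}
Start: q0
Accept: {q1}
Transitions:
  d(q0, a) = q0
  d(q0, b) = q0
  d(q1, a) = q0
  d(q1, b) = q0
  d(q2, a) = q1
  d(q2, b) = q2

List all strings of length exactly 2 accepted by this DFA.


All strings of length 2: 4 total
Accepted: 0

None


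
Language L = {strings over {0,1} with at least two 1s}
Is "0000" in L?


count('1') = 0

No, "0000" is not in L


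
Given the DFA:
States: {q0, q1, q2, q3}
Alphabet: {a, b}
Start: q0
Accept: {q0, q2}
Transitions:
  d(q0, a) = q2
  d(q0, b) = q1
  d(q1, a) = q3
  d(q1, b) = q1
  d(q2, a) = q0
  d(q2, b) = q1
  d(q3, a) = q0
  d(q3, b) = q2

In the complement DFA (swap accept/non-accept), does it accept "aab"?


Trace: q0 -> q2 -> q0 -> q1
Final: q1
Original accept: {q0, q2}
Complement: q1 is not in original accept

Yes, complement accepts (original rejects)


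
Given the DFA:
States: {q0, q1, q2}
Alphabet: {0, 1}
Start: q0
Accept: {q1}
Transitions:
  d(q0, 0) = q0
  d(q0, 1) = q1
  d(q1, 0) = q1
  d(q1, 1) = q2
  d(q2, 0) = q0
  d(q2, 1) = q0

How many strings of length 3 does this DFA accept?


Enumerating all length-3 strings:
  "000" -> q0 [reject]
  "001" -> q1 [accept]
  "010" -> q1 [accept]
  "011" -> q2 [reject]
  "100" -> q1 [accept]
  "101" -> q2 [reject]
  "110" -> q0 [reject]
  "111" -> q0 [reject]

3 out of 8


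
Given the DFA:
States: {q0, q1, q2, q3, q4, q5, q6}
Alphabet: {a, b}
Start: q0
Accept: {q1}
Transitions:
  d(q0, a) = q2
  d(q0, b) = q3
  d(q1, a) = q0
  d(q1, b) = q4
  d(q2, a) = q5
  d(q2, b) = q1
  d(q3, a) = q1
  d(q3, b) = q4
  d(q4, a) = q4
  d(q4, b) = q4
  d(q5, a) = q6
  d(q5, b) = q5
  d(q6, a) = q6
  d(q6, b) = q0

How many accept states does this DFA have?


Accept states listed: {q1}
Counting: q1(1)

1


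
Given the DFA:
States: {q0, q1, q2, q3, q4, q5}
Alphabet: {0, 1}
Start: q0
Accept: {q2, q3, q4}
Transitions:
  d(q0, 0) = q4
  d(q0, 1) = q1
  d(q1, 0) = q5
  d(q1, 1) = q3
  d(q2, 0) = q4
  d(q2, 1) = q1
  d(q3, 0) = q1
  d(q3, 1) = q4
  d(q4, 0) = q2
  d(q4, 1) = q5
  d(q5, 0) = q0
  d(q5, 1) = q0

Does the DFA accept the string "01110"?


Trace: q0 -> q4 -> q5 -> q0 -> q1 -> q5
Final state: q5
Accept states: {q2, q3, q4}

No, rejected (final state q5 is not an accept state)


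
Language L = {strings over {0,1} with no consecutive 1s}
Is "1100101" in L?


'11' occurs at index 0

No, "1100101" is not in L


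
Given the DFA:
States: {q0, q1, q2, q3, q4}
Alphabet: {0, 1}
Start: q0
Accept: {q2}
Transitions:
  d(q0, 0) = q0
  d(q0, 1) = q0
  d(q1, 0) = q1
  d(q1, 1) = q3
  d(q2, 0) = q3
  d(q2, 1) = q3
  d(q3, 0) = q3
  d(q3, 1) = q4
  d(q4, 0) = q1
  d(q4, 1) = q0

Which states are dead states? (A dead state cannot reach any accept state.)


Forward reachability from each state:
  q0 -> reaches {q0}, no accept state (dead)
  q1 -> reaches {q0, q1, q3, q4}, no accept state (dead)
  q2 -> reaches accept state q2 (live)
  q3 -> reaches {q0, q1, q3, q4}, no accept state (dead)
  q4 -> reaches {q0, q1, q3, q4}, no accept state (dead)

{q0, q1, q3, q4}


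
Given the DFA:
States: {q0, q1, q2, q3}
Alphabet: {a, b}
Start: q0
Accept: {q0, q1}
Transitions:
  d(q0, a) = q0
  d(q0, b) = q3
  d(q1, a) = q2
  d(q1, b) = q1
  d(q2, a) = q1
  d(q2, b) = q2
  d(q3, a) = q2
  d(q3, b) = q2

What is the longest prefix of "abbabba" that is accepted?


Run the DFA, marking each prefix where the state is accepting:
  "" -> q0 [accept]
  "a" -> q0 [accept]
  "ab" -> q3 [reject]
  "abb" -> q2 [reject]
  "abba" -> q1 [accept]
  "abbab" -> q1 [accept]
  "abbabb" -> q1 [accept]
  "abbabba" -> q2 [reject]

"abbabb"


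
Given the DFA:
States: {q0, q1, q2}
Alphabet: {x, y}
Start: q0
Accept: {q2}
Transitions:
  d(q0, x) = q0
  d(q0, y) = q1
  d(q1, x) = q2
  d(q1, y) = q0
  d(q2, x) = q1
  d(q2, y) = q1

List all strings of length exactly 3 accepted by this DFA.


All strings of length 3: 8 total
Accepted: 1

"xyx"


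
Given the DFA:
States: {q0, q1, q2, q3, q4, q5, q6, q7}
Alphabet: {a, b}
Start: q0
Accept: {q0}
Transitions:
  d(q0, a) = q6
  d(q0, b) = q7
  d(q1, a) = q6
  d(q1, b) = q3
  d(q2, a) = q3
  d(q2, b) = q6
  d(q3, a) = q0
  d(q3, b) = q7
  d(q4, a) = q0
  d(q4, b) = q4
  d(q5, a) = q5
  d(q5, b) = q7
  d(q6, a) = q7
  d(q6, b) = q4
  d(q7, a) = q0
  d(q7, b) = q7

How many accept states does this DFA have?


Accept states listed: {q0}
Counting: q0(1)

1


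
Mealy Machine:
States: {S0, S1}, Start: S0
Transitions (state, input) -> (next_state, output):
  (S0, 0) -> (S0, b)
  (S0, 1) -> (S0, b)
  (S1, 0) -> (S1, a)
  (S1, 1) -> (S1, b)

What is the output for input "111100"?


Step-by-step:
  (S0, 1) -> (S0, b)
  (S0, 1) -> (S0, b)
  (S0, 1) -> (S0, b)
  (S0, 1) -> (S0, b)
  (S0, 0) -> (S0, b)
  (S0, 0) -> (S0, b)

"bbbbbb"


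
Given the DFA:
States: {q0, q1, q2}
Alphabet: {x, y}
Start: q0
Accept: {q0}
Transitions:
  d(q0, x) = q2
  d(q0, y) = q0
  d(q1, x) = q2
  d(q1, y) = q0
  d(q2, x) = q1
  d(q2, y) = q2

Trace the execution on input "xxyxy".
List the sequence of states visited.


Input: xxyxy
d(q0, x) = q2
d(q2, x) = q1
d(q1, y) = q0
d(q0, x) = q2
d(q2, y) = q2


q0 -> q2 -> q1 -> q0 -> q2 -> q2


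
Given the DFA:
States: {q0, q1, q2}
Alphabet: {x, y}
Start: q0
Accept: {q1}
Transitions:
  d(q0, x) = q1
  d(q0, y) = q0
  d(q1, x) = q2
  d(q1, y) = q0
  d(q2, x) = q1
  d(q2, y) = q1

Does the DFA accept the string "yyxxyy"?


Trace: q0 -> q0 -> q0 -> q1 -> q2 -> q1 -> q0
Final state: q0
Accept states: {q1}

No, rejected (final state q0 is not an accept state)


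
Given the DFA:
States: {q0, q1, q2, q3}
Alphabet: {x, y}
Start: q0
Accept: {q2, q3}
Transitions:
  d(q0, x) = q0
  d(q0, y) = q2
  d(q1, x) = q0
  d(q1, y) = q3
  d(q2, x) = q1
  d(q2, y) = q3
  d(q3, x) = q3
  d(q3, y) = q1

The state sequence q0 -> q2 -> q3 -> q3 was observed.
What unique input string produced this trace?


Trace back each transition to find the symbol:
  q0 --[y]--> q2
  q2 --[y]--> q3
  q3 --[x]--> q3

"yyx"


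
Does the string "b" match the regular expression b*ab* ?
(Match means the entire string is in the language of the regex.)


|string| = 1; first = 'b'; last = 'b'

No, "b" does not match b*ab*


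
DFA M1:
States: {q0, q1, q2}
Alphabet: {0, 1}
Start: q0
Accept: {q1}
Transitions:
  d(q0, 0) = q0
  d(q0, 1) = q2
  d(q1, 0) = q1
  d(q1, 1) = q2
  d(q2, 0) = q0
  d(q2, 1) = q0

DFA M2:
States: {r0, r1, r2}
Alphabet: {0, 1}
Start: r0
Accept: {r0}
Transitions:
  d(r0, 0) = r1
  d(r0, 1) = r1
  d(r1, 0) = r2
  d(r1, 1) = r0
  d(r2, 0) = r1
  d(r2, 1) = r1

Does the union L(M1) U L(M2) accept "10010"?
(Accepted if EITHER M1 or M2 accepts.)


M1: final=q0 accepted=False
M2: final=r1 accepted=False

No, union rejects (neither accepts)


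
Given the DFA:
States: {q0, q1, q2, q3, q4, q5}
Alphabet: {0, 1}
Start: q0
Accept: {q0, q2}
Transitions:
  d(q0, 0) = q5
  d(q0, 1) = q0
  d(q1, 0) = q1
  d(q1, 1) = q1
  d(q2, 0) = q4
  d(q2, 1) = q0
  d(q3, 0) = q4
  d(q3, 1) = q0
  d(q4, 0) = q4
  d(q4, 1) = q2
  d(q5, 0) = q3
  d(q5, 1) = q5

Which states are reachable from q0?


BFS from q0:
  layer 0: {q0}
  layer 1: {q5}
  layer 2: {q3}
  layer 3: {q4}
  layer 4: {q2}

{q0, q2, q3, q4, q5}


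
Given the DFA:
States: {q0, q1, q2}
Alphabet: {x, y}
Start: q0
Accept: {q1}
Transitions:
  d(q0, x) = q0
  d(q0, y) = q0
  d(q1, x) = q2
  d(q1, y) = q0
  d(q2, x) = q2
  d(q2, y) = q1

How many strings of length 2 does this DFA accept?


Enumerating all length-2 strings:
  "xx" -> q0 [reject]
  "xy" -> q0 [reject]
  "yx" -> q0 [reject]
  "yy" -> q0 [reject]

0 out of 4


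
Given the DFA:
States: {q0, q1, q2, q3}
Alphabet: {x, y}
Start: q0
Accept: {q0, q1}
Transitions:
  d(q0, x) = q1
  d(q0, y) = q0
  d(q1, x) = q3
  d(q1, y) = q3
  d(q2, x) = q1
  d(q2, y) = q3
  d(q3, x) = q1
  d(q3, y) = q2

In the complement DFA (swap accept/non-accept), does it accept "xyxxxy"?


Trace: q0 -> q1 -> q3 -> q1 -> q3 -> q1 -> q3
Final: q3
Original accept: {q0, q1}
Complement: q3 is not in original accept

Yes, complement accepts (original rejects)


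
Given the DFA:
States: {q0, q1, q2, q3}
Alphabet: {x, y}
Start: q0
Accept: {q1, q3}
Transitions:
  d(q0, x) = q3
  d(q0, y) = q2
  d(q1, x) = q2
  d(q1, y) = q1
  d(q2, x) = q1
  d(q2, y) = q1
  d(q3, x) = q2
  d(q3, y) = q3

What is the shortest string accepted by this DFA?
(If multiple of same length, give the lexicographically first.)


BFS by string length (lex-first path to each state shown):
  len 0: q0<-""
  len 1: q2<-"y", q3<-"x"
Found accept state at length 1.

"x"


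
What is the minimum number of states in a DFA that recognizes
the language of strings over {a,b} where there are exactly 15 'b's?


States: count = 0, 1, ..., 15 (that's 16 states), plus a dead state for count > 15.
Total: 16 + 1 = 17. Accept = count-15 state.

17


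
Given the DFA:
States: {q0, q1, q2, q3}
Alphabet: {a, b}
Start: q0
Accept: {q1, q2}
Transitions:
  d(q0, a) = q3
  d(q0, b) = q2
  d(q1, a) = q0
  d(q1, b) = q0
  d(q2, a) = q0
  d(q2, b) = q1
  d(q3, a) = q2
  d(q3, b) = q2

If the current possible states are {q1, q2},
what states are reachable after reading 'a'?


Apply transition on 'a' from each current state:
  d(q1, a) = q0
  d(q2, a) = q0

{q0}


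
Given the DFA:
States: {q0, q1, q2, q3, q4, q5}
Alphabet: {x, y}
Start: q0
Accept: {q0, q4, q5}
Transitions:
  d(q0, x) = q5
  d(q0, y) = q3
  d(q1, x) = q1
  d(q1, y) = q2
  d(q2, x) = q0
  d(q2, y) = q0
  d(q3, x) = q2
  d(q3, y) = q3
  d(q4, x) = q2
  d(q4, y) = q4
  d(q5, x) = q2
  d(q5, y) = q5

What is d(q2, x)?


Looking up transition d(q2, x)

q0


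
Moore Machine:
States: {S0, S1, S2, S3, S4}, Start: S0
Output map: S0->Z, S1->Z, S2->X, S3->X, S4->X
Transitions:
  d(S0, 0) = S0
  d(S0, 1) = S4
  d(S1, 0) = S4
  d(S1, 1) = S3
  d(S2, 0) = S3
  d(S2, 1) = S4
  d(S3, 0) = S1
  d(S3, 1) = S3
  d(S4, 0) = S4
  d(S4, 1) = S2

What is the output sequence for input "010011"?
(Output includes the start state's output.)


Start: S0 (output Z)
  --0--> S0 (output Z)
  --1--> S4 (output X)
  --0--> S4 (output X)
  --0--> S4 (output X)
  --1--> S2 (output X)
  --1--> S4 (output X)

"ZZXXXXX"


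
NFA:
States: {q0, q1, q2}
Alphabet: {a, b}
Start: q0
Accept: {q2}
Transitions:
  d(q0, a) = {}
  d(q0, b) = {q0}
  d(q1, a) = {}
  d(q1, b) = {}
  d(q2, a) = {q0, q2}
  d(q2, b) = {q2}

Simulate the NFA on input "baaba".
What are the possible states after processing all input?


Start: {q0}
  --b--> {q0}
  --a--> {}
  --a--> {}
  --b--> {}
  --a--> {}

{} (empty set, no valid transitions)


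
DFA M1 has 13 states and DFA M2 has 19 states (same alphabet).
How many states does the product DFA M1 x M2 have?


Product construction pairs every M1 state with every M2 state.
13 * 19 = 247

247


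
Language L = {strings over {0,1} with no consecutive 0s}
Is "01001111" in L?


'00' occurs at index 2

No, "01001111" is not in L


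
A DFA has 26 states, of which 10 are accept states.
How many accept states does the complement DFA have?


Complement swaps accept and non-accept states.
26 - 10 = 16

16


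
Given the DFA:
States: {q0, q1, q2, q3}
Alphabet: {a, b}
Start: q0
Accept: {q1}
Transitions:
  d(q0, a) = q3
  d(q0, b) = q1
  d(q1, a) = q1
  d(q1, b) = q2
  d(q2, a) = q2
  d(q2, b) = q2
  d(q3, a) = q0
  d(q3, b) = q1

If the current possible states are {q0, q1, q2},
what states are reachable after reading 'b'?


Apply transition on 'b' from each current state:
  d(q0, b) = q1
  d(q1, b) = q2
  d(q2, b) = q2

{q1, q2}


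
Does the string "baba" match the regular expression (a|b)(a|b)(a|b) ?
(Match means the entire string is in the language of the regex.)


|string| = 4; first = 'b'; last = 'a'

No, "baba" does not match (a|b)(a|b)(a|b)


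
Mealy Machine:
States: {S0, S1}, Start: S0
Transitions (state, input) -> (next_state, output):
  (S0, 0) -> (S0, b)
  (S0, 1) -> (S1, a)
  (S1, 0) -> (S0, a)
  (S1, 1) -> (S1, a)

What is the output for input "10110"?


Step-by-step:
  (S0, 1) -> (S1, a)
  (S1, 0) -> (S0, a)
  (S0, 1) -> (S1, a)
  (S1, 1) -> (S1, a)
  (S1, 0) -> (S0, a)

"aaaaa"


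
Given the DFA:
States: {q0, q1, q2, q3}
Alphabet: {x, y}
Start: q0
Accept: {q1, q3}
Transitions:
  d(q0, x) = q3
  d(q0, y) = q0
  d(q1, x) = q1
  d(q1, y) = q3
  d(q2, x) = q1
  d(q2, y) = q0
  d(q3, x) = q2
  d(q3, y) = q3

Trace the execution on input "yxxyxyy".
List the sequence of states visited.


Input: yxxyxyy
d(q0, y) = q0
d(q0, x) = q3
d(q3, x) = q2
d(q2, y) = q0
d(q0, x) = q3
d(q3, y) = q3
d(q3, y) = q3


q0 -> q0 -> q3 -> q2 -> q0 -> q3 -> q3 -> q3


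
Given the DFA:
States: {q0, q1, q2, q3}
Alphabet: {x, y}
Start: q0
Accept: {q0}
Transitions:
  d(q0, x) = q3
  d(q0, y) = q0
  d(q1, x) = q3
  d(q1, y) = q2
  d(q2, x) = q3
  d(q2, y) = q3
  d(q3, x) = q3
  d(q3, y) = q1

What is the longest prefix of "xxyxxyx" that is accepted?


Run the DFA, marking each prefix where the state is accepting:
  "" -> q0 [accept]
  "x" -> q3 [reject]
  "xx" -> q3 [reject]
  "xxy" -> q1 [reject]
  "xxyx" -> q3 [reject]
  "xxyxx" -> q3 [reject]
  "xxyxxy" -> q1 [reject]
  "xxyxxyx" -> q3 [reject]

""


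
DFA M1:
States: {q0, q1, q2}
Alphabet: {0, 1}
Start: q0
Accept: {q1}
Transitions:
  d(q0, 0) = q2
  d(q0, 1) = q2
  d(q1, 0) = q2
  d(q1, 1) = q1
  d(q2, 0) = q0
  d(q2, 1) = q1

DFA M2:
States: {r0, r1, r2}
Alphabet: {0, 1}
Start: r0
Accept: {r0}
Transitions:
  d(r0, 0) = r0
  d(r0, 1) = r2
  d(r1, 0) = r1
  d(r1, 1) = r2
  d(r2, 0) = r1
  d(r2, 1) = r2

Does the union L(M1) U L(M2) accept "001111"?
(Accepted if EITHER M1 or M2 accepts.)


M1: final=q1 accepted=True
M2: final=r2 accepted=False

Yes, union accepts


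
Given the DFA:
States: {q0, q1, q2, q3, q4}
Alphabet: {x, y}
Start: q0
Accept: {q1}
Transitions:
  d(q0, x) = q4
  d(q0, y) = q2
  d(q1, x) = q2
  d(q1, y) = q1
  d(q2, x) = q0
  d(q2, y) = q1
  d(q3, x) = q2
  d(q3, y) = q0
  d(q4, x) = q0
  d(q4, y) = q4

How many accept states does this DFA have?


Accept states listed: {q1}
Counting: q1(1)

1


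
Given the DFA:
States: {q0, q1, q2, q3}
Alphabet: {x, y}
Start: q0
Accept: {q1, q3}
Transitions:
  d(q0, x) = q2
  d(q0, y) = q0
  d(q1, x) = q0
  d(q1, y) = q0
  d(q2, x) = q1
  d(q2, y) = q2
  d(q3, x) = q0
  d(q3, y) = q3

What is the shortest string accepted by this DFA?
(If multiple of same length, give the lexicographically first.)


BFS by string length (lex-first path to each state shown):
  len 0: q0<-""
  len 1: q0<-"y", q2<-"x"
  len 2: q0<-"yy", q1<-"xx", q2<-"xy"
Found accept state at length 2.

"xx"


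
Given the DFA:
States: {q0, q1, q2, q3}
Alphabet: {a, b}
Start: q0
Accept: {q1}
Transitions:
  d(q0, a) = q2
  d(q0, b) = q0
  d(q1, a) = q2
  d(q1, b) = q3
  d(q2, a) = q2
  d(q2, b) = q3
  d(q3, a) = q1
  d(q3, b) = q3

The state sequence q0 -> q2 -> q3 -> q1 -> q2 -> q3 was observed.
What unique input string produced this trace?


Trace back each transition to find the symbol:
  q0 --[a]--> q2
  q2 --[b]--> q3
  q3 --[a]--> q1
  q1 --[a]--> q2
  q2 --[b]--> q3

"abaab"


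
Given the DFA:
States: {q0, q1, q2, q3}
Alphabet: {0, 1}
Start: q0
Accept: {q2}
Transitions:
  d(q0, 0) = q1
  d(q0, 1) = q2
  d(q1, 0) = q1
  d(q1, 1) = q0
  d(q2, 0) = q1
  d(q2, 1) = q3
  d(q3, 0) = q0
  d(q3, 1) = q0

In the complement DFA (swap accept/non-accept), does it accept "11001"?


Trace: q0 -> q2 -> q3 -> q0 -> q1 -> q0
Final: q0
Original accept: {q2}
Complement: q0 is not in original accept

Yes, complement accepts (original rejects)


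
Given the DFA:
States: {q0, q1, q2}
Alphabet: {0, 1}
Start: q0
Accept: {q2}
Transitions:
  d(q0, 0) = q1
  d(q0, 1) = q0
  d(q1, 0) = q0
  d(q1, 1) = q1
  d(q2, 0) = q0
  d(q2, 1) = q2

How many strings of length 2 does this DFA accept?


Enumerating all length-2 strings:
  "00" -> q0 [reject]
  "01" -> q1 [reject]
  "10" -> q1 [reject]
  "11" -> q0 [reject]

0 out of 4


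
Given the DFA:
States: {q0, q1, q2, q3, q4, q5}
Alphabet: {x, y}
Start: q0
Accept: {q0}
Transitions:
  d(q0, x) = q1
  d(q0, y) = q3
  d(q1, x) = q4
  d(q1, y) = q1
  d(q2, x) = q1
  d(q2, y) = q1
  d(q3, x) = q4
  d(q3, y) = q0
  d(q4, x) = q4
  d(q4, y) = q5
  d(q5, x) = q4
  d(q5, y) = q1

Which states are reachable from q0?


BFS from q0:
  layer 0: {q0}
  layer 1: {q1, q3}
  layer 2: {q4}
  layer 3: {q5}

{q0, q1, q3, q4, q5}


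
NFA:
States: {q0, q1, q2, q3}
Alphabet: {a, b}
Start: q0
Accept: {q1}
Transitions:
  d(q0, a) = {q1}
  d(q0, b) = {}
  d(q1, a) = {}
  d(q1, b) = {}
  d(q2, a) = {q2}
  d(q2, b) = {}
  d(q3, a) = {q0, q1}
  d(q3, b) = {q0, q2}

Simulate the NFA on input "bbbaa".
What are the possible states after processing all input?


Start: {q0}
  --b--> {}
  --b--> {}
  --b--> {}
  --a--> {}
  --a--> {}

{} (empty set, no valid transitions)


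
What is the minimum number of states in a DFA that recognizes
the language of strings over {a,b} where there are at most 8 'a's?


States: count = 0, 1, ..., 8 (all accepting; 9 states), plus a dead state for count > 8.
Total: 9 + 1 = 10.

10


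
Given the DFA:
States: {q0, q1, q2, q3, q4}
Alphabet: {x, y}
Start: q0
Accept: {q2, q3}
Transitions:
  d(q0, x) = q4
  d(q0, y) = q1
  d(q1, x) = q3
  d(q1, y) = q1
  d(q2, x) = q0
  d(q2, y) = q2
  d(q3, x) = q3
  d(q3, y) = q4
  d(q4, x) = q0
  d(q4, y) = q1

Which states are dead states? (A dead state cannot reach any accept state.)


Forward reachability from each state:
  q0 -> reaches accept state q3 (live)
  q1 -> reaches accept state q3 (live)
  q2 -> reaches accept state q2 (live)
  q3 -> reaches accept state q3 (live)
  q4 -> reaches accept state q3 (live)

None (all states can reach an accept state)
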